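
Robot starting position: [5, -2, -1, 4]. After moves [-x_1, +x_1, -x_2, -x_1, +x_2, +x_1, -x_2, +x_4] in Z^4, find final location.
(5, -3, -1, 5)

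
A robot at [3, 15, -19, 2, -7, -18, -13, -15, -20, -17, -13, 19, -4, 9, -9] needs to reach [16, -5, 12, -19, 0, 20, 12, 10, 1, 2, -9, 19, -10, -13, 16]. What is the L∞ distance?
38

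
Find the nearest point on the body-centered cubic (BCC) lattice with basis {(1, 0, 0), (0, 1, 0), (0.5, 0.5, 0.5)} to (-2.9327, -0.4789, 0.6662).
(-2.5, -0.5, 0.5)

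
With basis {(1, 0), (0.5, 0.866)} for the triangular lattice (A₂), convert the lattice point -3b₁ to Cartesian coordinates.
(-3, 0)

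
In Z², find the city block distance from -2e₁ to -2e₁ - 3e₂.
3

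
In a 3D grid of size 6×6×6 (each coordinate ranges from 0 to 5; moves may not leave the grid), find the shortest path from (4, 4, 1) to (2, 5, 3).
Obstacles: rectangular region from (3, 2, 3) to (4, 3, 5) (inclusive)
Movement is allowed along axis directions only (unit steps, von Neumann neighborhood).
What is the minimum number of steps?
5
(one shortest path: (4, 4, 1) → (3, 4, 1) → (2, 4, 1) → (2, 5, 1) → (2, 5, 2) → (2, 5, 3))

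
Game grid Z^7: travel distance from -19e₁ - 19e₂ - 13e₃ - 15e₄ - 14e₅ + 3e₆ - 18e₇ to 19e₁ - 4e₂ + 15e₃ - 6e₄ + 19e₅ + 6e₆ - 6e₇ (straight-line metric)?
61.4492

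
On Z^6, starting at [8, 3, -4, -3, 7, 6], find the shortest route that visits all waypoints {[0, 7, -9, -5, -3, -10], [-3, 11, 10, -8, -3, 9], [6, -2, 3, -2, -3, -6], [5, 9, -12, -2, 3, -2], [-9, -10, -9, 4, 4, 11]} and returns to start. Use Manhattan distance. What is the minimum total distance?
258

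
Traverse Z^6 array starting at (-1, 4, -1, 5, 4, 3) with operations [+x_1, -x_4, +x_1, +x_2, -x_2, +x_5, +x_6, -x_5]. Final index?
(1, 4, -1, 4, 4, 4)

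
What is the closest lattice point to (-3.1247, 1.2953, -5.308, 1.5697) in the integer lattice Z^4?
(-3, 1, -5, 2)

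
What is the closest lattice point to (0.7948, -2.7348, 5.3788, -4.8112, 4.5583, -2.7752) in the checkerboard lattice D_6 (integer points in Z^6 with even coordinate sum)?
(1, -3, 5, -5, 5, -3)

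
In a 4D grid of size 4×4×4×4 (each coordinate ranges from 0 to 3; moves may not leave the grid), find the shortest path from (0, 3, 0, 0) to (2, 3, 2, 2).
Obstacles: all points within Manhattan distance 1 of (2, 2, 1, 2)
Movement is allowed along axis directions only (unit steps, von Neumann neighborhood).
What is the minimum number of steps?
6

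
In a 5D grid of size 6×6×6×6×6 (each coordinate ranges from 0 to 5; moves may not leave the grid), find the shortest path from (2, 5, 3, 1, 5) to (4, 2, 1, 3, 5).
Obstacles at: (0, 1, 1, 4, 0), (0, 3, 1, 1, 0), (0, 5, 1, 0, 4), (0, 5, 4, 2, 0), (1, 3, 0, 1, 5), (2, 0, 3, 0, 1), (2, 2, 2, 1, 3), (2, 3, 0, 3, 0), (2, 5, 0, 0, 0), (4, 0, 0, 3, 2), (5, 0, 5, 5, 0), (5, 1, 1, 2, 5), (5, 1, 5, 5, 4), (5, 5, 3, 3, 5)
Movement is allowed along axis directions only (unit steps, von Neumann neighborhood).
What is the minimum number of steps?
9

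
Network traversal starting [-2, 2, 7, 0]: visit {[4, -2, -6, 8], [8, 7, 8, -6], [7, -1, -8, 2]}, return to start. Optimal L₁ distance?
98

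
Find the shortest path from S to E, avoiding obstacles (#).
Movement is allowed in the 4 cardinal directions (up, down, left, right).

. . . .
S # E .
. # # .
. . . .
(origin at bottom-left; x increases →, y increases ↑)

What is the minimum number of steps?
4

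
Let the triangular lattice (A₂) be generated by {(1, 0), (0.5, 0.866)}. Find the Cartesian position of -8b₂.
(-4, -6.928)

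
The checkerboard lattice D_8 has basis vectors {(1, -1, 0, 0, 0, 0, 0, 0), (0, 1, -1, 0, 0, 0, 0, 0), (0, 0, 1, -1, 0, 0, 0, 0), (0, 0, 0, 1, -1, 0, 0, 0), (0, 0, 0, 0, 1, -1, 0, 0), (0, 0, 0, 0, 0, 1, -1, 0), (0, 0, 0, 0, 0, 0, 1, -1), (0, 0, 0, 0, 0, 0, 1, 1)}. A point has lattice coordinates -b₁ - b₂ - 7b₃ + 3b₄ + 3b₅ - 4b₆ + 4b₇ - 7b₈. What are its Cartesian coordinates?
(-1, 0, -6, 10, 0, -7, 1, -11)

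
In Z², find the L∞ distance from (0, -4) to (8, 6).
10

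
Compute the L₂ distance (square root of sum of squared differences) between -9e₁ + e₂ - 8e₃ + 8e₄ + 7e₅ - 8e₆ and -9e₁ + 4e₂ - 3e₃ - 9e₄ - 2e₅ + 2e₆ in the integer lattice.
22.4499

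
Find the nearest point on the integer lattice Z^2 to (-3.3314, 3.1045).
(-3, 3)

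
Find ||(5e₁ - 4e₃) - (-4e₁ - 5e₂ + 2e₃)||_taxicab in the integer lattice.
20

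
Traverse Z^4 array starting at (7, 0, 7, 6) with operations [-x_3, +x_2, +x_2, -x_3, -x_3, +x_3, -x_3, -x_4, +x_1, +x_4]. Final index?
(8, 2, 4, 6)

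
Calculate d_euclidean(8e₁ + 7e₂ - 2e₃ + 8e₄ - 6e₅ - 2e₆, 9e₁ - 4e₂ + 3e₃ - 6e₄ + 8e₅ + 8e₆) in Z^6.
25.2784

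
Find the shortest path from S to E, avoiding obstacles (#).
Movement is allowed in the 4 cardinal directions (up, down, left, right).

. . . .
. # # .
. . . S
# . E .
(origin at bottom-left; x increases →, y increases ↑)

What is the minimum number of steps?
2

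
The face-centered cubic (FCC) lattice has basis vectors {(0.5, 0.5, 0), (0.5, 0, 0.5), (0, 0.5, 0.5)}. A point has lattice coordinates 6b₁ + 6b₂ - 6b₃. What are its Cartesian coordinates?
(6, 0, 0)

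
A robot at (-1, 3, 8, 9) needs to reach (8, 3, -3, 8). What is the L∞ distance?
11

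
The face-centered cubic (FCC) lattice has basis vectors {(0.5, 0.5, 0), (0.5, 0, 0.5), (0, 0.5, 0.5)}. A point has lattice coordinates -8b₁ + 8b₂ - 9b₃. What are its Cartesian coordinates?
(0, -8.5, -0.5)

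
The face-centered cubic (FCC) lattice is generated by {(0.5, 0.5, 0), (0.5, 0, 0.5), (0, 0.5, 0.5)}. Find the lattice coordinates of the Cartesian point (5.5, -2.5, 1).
2b₁ + 9b₂ - 7b₃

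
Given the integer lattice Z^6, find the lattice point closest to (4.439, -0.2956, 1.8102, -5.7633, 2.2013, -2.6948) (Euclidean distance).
(4, 0, 2, -6, 2, -3)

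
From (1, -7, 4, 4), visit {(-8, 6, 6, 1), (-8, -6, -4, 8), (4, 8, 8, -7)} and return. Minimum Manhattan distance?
108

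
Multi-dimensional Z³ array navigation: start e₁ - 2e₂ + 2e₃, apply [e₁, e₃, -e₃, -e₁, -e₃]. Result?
(1, -2, 1)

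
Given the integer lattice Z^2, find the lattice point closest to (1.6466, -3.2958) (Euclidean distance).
(2, -3)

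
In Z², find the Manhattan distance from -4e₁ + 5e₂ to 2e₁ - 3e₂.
14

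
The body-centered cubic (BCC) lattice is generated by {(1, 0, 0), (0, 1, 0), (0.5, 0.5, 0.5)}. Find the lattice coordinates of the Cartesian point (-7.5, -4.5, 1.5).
-9b₁ - 6b₂ + 3b₃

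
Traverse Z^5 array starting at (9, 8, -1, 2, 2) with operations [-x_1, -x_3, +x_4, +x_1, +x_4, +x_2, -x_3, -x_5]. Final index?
(9, 9, -3, 4, 1)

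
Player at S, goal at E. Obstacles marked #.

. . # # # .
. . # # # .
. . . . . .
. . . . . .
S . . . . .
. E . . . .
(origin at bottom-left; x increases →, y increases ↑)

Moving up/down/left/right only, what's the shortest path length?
2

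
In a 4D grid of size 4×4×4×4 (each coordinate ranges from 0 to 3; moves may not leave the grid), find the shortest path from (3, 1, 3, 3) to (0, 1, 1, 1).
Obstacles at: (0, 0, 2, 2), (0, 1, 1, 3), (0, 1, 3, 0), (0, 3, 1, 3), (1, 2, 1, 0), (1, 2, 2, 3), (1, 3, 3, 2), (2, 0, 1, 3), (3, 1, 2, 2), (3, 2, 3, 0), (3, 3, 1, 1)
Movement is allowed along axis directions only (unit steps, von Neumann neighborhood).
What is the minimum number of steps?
7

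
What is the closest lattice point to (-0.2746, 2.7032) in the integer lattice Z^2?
(0, 3)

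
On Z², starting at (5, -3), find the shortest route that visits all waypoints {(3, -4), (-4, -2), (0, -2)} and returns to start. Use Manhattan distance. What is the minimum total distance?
22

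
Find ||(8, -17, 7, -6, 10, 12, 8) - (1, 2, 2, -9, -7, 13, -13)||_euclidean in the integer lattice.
34.2783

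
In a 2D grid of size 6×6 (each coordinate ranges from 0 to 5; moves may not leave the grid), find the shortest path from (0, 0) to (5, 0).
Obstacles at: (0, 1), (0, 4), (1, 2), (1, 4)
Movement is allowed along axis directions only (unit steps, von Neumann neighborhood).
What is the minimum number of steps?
5
(one shortest path: (0, 0) → (1, 0) → (2, 0) → (3, 0) → (4, 0) → (5, 0))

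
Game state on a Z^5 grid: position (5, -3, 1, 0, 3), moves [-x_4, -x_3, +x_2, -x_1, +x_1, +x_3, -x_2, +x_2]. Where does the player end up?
(5, -2, 1, -1, 3)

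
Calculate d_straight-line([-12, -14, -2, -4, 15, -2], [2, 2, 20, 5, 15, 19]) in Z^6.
38.1838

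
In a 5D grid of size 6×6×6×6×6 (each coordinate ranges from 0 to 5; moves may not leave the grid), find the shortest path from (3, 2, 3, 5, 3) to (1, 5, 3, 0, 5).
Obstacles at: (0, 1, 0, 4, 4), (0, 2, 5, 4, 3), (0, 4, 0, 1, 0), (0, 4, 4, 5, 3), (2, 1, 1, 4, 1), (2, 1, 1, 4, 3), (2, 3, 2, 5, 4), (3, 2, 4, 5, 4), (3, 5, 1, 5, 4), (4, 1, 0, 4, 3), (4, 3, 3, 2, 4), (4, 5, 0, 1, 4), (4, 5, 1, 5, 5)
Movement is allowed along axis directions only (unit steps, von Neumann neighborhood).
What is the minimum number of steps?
12
(one shortest path: (3, 2, 3, 5, 3) → (2, 2, 3, 5, 3) → (1, 2, 3, 5, 3) → (1, 3, 3, 5, 3) → (1, 4, 3, 5, 3) → (1, 5, 3, 5, 3) → (1, 5, 3, 4, 3) → (1, 5, 3, 3, 3) → (1, 5, 3, 2, 3) → (1, 5, 3, 1, 3) → (1, 5, 3, 0, 3) → (1, 5, 3, 0, 4) → (1, 5, 3, 0, 5))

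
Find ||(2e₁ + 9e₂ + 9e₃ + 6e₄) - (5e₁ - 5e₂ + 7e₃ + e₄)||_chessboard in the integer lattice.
14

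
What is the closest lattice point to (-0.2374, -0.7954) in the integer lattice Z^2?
(0, -1)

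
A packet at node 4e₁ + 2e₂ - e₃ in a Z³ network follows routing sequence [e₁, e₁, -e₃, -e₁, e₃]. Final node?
(5, 2, -1)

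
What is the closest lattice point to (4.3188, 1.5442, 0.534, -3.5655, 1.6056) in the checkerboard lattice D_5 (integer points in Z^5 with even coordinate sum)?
(4, 2, 0, -4, 2)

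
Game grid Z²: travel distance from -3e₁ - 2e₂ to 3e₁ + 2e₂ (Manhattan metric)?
10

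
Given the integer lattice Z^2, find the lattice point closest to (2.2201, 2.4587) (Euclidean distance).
(2, 2)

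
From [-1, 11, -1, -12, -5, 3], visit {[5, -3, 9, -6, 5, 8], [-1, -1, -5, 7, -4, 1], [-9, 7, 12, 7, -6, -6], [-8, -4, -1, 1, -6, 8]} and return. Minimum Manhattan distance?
218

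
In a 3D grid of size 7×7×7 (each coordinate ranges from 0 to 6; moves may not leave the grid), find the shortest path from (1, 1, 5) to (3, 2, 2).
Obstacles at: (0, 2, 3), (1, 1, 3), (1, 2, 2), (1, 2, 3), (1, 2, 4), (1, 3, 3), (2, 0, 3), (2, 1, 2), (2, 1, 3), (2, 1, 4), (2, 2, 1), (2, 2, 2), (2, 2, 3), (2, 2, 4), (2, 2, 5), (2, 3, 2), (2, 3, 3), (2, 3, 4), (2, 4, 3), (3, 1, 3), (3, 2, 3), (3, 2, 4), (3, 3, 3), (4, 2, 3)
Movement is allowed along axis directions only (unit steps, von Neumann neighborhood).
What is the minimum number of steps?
8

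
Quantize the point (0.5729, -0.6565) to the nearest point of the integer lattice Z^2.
(1, -1)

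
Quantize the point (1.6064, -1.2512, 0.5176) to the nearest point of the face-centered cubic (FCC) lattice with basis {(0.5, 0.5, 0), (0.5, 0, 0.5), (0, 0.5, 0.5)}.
(1.5, -1, 0.5)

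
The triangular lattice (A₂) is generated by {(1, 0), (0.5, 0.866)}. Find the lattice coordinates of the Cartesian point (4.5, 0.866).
4b₁ + b₂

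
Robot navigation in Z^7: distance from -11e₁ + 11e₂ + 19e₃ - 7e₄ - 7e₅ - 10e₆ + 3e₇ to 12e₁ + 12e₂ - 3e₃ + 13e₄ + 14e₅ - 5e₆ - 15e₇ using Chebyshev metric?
23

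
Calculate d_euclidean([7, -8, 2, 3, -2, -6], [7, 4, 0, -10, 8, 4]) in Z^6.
22.7376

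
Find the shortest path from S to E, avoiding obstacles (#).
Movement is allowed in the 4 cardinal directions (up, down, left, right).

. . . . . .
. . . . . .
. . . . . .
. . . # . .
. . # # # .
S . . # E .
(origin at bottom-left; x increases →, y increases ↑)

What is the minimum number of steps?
12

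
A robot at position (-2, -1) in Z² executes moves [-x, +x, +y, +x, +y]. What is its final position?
(-1, 1)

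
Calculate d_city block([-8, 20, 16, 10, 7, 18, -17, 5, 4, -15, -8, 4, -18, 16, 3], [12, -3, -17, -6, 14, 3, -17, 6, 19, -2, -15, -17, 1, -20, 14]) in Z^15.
237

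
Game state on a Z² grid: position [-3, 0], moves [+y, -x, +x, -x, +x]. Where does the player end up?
(-3, 1)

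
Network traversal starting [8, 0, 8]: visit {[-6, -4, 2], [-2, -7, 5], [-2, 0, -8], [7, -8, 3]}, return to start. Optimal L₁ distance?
80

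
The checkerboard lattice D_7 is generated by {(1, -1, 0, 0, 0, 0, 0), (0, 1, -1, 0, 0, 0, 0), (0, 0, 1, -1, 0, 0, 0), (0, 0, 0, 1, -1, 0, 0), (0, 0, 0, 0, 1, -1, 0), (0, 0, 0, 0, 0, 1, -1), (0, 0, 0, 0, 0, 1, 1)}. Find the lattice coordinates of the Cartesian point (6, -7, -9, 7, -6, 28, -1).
6b₁ - b₂ - 10b₃ - 3b₄ - 9b₅ + 10b₆ + 9b₇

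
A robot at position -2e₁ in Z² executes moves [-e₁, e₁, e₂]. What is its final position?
(-2, 1)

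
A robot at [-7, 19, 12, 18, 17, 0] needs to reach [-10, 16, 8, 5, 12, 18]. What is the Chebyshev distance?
18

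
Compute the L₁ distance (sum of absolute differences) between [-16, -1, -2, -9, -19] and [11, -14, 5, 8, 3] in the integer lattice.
86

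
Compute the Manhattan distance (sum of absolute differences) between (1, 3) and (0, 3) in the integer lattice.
1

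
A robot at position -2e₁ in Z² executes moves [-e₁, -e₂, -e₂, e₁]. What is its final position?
(-2, -2)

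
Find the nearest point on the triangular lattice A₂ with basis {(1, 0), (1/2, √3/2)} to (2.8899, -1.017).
(2.5, -0.866)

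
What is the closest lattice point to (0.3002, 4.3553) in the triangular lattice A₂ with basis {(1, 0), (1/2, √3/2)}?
(0.5, 4.33)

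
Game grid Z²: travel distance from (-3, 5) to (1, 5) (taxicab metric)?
4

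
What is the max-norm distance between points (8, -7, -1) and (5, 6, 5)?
13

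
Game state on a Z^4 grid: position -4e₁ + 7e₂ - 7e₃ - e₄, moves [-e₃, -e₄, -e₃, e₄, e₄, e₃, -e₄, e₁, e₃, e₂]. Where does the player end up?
(-3, 8, -7, -1)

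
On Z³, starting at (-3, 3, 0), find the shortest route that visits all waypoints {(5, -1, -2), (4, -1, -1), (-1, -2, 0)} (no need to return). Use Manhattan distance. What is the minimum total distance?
16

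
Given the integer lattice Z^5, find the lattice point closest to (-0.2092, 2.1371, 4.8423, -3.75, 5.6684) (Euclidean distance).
(0, 2, 5, -4, 6)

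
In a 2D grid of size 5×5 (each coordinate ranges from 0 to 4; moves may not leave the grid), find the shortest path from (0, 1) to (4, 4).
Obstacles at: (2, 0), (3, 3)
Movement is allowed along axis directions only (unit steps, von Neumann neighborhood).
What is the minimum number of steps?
7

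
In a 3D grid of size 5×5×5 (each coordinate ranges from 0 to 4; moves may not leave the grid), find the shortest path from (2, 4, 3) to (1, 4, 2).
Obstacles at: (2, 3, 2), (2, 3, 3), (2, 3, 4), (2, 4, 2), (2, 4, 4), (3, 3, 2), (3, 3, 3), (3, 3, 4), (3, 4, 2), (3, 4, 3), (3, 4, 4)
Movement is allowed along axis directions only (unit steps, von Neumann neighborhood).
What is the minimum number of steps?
2
(one shortest path: (2, 4, 3) → (1, 4, 3) → (1, 4, 2))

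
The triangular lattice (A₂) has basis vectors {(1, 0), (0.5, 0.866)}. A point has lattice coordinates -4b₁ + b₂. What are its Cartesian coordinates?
(-3.5, 0.866)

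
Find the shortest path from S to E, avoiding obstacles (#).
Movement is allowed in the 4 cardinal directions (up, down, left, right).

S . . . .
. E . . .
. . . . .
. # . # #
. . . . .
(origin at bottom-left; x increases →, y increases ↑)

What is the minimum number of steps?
2
(one shortest path: (0, 4) → (1, 4) → (1, 3))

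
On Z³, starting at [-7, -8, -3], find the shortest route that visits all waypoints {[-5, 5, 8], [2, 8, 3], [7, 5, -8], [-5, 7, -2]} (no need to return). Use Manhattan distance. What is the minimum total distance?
64
(one optimal route: (-7, -8, -3) → (-5, 7, -2) → (-5, 5, 8) → (2, 8, 3) → (7, 5, -8))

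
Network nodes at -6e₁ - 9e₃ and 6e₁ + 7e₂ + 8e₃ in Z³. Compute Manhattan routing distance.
36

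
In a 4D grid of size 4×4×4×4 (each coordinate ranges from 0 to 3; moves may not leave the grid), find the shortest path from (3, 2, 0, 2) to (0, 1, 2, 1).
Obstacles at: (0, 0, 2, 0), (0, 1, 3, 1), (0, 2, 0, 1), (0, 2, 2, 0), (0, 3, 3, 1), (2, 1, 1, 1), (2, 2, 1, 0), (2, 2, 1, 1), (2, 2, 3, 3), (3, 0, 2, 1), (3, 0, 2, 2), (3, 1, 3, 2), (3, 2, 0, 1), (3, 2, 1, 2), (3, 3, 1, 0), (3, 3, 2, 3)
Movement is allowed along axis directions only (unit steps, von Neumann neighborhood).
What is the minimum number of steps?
7
(one shortest path: (3, 2, 0, 2) → (2, 2, 0, 2) → (1, 2, 0, 2) → (0, 2, 0, 2) → (0, 1, 0, 2) → (0, 1, 1, 2) → (0, 1, 2, 2) → (0, 1, 2, 1))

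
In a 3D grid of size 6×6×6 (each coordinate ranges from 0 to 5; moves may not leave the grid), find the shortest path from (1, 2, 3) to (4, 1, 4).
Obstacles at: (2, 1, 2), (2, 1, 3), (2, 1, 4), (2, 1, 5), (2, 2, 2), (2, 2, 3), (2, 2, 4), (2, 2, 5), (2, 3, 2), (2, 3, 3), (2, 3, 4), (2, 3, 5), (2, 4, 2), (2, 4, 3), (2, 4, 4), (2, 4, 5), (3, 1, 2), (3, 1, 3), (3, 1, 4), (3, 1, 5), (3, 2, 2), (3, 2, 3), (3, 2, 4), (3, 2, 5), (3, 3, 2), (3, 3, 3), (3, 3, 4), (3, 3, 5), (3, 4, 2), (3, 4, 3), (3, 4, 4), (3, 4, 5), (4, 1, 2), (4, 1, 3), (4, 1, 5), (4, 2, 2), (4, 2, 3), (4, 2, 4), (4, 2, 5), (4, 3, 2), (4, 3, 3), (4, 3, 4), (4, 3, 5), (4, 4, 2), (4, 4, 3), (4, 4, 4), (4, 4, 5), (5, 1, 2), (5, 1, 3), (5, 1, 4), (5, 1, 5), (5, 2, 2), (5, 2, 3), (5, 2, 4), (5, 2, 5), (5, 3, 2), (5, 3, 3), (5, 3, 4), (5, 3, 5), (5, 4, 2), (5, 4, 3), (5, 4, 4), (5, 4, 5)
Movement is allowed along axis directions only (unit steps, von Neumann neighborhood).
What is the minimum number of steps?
7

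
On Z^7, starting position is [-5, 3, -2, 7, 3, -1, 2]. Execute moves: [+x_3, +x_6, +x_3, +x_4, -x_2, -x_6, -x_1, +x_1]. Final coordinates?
(-5, 2, 0, 8, 3, -1, 2)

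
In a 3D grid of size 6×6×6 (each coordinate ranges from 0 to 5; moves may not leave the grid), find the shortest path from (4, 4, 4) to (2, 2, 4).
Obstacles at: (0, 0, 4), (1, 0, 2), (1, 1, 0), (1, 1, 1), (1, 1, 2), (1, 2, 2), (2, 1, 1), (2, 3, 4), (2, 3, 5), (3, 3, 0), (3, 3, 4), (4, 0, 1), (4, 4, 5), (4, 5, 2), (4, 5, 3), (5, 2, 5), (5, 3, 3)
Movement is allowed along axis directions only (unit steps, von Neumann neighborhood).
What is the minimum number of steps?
4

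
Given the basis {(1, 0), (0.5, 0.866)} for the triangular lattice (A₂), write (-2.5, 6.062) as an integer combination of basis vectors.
-6b₁ + 7b₂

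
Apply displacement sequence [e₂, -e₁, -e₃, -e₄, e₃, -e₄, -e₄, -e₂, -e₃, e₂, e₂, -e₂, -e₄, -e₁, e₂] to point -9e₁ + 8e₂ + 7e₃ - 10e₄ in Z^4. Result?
(-11, 10, 6, -14)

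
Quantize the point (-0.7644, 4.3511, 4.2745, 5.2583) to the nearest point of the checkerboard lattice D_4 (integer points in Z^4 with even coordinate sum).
(-1, 4, 4, 5)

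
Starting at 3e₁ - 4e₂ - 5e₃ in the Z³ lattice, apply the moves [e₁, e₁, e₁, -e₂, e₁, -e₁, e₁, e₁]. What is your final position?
(8, -5, -5)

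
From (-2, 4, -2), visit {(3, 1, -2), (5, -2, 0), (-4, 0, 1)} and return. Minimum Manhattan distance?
36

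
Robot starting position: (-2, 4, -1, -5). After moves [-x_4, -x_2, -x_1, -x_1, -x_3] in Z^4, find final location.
(-4, 3, -2, -6)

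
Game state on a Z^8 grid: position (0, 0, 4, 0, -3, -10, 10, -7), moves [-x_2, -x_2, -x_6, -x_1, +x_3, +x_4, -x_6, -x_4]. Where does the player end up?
(-1, -2, 5, 0, -3, -12, 10, -7)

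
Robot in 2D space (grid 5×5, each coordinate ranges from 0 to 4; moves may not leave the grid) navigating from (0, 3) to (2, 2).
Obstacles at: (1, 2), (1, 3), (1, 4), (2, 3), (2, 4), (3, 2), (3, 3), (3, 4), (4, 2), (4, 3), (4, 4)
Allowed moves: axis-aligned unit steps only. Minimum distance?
5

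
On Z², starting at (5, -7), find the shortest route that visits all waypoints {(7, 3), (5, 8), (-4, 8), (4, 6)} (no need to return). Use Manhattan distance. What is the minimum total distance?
30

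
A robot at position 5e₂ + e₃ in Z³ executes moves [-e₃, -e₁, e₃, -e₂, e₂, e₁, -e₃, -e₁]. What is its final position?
(-1, 5, 0)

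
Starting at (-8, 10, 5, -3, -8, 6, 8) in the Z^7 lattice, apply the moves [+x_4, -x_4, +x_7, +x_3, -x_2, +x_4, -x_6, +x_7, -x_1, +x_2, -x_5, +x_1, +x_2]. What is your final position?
(-8, 11, 6, -2, -9, 5, 10)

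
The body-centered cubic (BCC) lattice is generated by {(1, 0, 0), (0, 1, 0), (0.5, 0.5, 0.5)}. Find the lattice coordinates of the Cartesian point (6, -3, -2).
8b₁ - b₂ - 4b₃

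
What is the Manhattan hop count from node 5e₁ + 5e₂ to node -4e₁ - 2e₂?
16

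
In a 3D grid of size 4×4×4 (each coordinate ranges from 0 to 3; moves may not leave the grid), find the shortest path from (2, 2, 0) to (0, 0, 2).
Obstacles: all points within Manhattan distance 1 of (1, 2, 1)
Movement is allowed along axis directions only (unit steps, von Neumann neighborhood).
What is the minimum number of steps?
6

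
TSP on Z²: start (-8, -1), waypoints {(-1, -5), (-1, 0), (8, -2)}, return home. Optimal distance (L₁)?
42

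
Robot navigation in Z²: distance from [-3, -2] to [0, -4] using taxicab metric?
5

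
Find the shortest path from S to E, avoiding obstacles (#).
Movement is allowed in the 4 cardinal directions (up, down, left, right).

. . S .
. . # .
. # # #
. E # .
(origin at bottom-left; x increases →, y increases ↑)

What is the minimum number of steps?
6
(one shortest path: (2, 3) → (1, 3) → (0, 3) → (0, 2) → (0, 1) → (0, 0) → (1, 0))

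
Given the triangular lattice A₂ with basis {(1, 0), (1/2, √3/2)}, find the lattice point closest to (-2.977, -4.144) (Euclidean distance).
(-2.5, -4.33)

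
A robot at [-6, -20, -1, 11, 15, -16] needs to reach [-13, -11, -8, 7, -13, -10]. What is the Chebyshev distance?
28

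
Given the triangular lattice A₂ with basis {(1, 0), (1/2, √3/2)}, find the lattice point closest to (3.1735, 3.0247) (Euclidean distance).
(3, 3.464)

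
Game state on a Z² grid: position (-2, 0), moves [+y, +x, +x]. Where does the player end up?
(0, 1)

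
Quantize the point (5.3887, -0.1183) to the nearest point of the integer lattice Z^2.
(5, 0)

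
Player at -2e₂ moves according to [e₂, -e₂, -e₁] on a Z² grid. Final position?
(-1, -2)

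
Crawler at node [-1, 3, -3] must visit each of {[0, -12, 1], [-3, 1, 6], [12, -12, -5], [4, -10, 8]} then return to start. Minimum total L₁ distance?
94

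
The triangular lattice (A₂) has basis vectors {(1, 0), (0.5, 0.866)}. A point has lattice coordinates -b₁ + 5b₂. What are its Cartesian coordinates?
(1.5, 4.33)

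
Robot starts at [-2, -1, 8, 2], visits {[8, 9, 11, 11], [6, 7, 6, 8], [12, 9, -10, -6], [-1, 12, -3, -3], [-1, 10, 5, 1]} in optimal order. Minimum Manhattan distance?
102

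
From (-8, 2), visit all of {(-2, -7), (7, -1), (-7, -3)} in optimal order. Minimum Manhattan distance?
30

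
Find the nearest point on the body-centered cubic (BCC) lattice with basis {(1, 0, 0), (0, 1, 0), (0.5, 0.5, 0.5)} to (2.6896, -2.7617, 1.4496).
(2.5, -2.5, 1.5)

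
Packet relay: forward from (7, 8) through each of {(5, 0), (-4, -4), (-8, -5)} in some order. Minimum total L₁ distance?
28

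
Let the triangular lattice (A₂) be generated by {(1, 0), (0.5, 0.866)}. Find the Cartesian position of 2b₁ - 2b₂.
(1, -1.732)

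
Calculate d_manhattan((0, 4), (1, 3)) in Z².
2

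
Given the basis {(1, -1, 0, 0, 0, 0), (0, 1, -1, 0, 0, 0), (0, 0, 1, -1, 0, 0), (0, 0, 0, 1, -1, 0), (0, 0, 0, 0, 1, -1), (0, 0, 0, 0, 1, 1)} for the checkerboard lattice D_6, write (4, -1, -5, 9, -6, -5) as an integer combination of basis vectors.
4b₁ + 3b₂ - 2b₃ + 7b₄ + 3b₅ - 2b₆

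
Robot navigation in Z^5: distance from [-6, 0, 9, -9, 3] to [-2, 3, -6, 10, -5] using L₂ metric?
25.9808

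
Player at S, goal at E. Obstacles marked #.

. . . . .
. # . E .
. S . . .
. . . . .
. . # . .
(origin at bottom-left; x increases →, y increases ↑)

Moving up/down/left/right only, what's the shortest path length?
3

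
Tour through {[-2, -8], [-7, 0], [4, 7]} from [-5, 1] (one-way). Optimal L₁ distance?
37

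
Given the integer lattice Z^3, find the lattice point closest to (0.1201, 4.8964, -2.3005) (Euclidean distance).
(0, 5, -2)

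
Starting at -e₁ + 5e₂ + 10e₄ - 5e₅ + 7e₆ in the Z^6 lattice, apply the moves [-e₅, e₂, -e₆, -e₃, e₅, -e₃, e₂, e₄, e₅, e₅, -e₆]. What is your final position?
(-1, 7, -2, 11, -3, 5)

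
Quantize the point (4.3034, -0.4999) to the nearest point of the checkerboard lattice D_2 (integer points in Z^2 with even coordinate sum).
(4, 0)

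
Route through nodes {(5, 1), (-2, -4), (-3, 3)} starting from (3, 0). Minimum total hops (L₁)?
21
(one optimal route: (3, 0) → (5, 1) → (-3, 3) → (-2, -4))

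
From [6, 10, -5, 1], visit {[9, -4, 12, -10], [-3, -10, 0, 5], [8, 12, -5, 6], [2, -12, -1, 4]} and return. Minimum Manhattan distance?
144
(one optimal route: (6, 10, -5, 1) → (9, -4, 12, -10) → (-3, -10, 0, 5) → (2, -12, -1, 4) → (8, 12, -5, 6) → (6, 10, -5, 1))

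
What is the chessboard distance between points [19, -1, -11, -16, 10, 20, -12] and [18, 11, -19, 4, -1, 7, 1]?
20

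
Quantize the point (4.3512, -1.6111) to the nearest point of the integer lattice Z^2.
(4, -2)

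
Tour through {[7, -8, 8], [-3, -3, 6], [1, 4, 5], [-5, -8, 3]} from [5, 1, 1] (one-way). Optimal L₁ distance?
50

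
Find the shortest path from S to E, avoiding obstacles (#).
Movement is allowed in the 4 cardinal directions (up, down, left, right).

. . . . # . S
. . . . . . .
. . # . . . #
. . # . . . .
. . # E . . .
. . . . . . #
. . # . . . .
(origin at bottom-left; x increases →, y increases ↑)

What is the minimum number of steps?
7
(one shortest path: (6, 6) → (5, 6) → (5, 5) → (4, 5) → (3, 5) → (3, 4) → (3, 3) → (3, 2))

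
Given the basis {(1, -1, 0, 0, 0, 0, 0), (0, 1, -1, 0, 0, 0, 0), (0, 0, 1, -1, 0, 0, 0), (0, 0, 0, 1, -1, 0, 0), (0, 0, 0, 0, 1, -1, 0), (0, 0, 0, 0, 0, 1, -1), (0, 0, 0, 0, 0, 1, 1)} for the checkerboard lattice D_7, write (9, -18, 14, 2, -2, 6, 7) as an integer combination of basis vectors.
9b₁ - 9b₂ + 5b₃ + 7b₄ + 5b₅ + 2b₆ + 9b₇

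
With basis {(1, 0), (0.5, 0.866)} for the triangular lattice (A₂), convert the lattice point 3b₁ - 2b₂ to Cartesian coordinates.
(2, -1.732)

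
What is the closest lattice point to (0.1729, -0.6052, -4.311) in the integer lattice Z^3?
(0, -1, -4)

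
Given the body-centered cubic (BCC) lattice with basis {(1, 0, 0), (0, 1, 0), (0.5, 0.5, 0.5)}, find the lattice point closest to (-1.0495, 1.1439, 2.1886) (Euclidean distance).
(-1, 1, 2)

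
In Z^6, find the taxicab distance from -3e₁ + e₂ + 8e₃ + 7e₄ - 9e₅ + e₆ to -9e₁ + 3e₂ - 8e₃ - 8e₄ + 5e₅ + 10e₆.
62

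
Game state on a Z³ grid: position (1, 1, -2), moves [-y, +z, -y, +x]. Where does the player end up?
(2, -1, -1)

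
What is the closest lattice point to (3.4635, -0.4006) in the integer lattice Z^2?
(3, 0)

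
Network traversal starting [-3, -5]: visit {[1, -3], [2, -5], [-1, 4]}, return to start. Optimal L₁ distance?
28
(one optimal route: (-3, -5) → (2, -5) → (1, -3) → (-1, 4) → (-3, -5))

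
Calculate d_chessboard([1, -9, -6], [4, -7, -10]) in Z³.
4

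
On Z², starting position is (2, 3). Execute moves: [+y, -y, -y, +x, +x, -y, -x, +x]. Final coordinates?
(4, 1)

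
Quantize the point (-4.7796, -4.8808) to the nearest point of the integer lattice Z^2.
(-5, -5)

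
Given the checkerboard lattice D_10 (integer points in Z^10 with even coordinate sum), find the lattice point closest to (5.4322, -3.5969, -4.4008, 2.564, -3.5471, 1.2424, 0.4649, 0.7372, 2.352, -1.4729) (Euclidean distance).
(5, -4, -4, 3, -4, 1, 0, 1, 2, -2)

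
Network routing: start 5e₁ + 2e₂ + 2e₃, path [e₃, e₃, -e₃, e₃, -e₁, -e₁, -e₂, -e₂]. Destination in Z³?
(3, 0, 4)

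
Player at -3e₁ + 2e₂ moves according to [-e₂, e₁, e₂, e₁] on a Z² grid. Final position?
(-1, 2)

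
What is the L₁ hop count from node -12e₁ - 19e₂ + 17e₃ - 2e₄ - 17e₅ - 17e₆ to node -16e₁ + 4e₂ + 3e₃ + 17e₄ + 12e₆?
106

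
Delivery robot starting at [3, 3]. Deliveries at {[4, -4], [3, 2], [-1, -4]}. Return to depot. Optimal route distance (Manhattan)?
24
(one optimal route: (3, 3) → (4, -4) → (-1, -4) → (3, 2) → (3, 3))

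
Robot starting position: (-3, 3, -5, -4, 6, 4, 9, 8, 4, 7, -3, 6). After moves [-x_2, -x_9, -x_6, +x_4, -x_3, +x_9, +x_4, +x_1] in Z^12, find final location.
(-2, 2, -6, -2, 6, 3, 9, 8, 4, 7, -3, 6)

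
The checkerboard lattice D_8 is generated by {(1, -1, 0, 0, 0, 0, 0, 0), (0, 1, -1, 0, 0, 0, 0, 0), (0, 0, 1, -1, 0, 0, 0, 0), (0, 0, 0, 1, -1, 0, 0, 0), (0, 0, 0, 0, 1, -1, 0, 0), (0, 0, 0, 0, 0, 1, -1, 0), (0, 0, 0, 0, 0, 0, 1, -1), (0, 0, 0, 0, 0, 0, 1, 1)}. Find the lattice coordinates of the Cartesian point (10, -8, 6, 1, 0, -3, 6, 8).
10b₁ + 2b₂ + 8b₃ + 9b₄ + 9b₅ + 6b₆ + 2b₇ + 10b₈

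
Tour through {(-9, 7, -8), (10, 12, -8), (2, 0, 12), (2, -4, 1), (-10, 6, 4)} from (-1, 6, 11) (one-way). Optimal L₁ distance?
88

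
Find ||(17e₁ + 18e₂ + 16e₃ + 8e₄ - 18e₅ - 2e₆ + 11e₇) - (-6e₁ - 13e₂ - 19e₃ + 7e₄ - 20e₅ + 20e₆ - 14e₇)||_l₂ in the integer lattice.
61.8789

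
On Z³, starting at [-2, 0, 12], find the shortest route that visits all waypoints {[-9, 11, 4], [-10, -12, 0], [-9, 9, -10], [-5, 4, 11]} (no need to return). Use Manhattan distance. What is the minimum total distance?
74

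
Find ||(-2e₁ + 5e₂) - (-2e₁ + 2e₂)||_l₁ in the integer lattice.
3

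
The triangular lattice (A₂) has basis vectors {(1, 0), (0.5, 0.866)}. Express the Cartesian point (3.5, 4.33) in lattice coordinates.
b₁ + 5b₂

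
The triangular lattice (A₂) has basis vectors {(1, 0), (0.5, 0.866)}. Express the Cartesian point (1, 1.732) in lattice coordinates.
2b₂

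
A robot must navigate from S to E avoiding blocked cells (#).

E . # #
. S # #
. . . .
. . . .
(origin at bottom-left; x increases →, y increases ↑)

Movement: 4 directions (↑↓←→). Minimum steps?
2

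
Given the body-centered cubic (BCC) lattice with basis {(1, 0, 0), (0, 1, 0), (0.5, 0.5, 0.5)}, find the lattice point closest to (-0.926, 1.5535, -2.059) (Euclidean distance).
(-1, 2, -2)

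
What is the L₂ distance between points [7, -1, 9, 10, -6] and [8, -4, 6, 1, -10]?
10.7703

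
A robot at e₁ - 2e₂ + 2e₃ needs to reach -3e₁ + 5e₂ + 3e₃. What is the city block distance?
12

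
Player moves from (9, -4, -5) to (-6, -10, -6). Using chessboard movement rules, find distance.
15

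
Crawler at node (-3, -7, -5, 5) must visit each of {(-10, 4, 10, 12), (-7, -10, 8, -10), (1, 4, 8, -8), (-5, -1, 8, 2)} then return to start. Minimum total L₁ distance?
138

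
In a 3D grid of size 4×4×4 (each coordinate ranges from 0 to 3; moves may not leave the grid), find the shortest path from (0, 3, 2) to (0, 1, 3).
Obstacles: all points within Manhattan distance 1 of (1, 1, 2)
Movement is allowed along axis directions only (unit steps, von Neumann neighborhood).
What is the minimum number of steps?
3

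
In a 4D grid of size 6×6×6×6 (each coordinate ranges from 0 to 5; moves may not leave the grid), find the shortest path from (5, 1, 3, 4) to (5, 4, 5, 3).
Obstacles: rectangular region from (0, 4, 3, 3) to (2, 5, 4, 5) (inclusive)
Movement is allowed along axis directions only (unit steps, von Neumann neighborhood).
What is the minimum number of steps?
6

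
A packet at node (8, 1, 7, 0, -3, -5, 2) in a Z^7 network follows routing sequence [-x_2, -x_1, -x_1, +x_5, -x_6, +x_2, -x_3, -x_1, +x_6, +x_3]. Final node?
(5, 1, 7, 0, -2, -5, 2)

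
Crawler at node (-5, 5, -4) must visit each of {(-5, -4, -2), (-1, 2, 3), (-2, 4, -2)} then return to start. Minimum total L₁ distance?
40
(one optimal route: (-5, 5, -4) → (-5, -4, -2) → (-1, 2, 3) → (-2, 4, -2) → (-5, 5, -4))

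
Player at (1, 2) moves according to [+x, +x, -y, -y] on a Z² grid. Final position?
(3, 0)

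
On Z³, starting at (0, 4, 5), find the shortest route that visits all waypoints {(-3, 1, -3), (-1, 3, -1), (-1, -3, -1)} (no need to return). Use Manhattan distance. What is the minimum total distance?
22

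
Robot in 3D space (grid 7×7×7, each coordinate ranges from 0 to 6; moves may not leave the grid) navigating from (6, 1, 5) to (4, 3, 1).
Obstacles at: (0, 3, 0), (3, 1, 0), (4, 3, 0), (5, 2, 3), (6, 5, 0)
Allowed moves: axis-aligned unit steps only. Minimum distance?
8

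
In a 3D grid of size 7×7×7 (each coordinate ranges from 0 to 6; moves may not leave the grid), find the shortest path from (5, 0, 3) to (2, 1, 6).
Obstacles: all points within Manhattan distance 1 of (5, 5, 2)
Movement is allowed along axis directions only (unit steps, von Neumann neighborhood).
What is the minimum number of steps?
7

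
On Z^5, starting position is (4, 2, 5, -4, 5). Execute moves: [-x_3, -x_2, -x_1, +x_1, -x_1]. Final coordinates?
(3, 1, 4, -4, 5)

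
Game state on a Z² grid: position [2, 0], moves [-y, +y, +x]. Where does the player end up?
(3, 0)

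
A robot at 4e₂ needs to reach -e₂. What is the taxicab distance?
5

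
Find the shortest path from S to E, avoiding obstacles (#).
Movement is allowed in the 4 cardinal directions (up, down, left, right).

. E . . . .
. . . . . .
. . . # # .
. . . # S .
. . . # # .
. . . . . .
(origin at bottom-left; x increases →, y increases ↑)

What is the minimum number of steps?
8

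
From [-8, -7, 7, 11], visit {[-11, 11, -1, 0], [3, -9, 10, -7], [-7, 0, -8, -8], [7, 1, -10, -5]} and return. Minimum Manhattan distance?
160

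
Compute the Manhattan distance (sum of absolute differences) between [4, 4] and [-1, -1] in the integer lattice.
10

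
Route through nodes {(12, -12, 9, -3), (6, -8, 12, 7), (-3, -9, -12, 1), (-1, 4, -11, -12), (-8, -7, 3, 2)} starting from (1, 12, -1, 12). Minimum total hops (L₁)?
148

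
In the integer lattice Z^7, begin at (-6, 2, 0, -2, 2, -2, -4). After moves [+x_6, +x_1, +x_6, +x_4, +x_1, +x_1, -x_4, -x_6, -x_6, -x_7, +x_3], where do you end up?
(-3, 2, 1, -2, 2, -2, -5)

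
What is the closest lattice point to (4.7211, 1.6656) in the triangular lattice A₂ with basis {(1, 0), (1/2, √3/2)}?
(5, 1.732)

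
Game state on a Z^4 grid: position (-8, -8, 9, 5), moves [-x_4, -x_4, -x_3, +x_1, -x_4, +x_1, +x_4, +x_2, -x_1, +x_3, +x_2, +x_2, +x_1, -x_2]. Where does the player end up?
(-6, -6, 9, 3)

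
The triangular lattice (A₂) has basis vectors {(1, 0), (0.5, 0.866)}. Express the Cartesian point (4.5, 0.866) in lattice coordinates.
4b₁ + b₂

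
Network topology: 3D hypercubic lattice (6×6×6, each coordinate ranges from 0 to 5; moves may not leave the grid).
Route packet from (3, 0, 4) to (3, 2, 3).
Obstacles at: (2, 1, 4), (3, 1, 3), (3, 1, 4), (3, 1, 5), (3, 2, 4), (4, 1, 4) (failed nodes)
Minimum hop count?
5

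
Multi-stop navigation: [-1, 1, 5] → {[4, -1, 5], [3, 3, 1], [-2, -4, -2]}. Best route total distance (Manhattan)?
31
(one optimal route: (-1, 1, 5) → (4, -1, 5) → (3, 3, 1) → (-2, -4, -2))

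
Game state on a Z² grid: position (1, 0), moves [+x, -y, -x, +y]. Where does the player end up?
(1, 0)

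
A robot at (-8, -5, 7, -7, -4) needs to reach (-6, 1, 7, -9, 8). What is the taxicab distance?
22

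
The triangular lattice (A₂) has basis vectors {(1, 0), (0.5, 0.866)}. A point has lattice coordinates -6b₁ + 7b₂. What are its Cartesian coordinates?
(-2.5, 6.062)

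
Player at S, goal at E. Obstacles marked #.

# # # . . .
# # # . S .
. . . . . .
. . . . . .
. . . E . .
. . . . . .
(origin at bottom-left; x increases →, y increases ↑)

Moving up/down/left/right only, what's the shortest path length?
4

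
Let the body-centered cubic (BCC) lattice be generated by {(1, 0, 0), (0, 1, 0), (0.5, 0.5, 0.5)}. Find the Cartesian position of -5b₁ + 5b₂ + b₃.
(-4.5, 5.5, 0.5)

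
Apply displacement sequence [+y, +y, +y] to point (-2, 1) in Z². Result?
(-2, 4)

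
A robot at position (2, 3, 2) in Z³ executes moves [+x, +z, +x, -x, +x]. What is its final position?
(4, 3, 3)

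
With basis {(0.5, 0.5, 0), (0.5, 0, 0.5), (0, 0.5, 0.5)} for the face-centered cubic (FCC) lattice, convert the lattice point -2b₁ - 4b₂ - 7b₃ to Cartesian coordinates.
(-3, -4.5, -5.5)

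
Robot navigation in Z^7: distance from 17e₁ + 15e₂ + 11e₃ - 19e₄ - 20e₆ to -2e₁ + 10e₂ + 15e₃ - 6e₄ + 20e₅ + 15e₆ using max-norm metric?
35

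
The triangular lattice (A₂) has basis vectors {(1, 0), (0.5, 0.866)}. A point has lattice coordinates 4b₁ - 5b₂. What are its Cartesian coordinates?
(1.5, -4.33)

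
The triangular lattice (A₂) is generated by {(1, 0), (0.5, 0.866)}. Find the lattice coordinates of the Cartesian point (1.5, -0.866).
2b₁ - b₂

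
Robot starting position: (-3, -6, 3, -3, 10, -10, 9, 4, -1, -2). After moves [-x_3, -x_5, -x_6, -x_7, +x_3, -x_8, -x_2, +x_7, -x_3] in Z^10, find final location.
(-3, -7, 2, -3, 9, -11, 9, 3, -1, -2)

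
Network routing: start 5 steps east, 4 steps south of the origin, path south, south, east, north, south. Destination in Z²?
(6, -6)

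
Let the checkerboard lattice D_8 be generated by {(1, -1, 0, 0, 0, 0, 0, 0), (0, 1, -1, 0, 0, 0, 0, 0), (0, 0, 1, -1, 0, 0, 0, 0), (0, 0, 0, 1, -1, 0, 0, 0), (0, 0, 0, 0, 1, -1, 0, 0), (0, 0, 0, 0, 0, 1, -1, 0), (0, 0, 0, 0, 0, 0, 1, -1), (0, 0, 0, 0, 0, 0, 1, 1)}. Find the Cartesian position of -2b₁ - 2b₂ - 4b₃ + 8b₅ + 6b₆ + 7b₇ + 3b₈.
(-2, 0, -2, 4, 8, -2, 4, -4)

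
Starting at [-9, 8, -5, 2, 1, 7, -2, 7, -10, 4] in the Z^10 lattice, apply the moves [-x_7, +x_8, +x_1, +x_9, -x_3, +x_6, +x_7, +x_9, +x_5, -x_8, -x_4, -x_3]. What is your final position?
(-8, 8, -7, 1, 2, 8, -2, 7, -8, 4)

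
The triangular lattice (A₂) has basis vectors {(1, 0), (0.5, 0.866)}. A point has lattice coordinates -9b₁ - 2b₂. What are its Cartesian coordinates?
(-10, -1.732)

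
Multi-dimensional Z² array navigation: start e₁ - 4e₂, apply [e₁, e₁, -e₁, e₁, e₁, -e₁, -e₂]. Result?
(3, -5)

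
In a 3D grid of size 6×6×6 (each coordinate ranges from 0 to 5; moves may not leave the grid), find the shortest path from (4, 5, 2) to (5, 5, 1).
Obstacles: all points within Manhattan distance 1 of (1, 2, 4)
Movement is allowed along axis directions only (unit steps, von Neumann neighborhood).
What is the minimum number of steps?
2
(one shortest path: (4, 5, 2) → (5, 5, 2) → (5, 5, 1))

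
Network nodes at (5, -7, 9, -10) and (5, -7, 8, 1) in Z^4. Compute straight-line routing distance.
11.0454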